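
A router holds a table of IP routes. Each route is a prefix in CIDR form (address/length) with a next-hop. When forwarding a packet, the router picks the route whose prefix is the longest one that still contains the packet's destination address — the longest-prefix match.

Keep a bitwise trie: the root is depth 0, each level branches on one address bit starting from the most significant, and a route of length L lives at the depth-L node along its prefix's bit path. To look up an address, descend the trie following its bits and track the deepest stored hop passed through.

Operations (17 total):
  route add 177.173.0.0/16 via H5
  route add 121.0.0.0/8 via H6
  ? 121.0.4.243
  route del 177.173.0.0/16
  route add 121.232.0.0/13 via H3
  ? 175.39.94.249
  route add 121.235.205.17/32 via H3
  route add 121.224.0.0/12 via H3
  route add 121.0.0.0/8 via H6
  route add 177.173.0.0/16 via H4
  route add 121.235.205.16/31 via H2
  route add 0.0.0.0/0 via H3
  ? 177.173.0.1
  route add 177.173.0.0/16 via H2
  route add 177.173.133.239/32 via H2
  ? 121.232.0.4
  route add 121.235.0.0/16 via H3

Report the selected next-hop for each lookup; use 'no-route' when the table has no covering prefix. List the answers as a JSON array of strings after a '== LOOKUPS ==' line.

Process each operation:
  + 177.173.0.0/16 (H5) depth=16
  + 121.0.0.0/8 (H6) depth=8
  Q 121.0.4.243: descend 01111001 ; hops seen [H6] ; pick H6
  - 177.173.0.0/16 clear@16
  + 121.232.0.0/13 (H3) depth=13
  Q 175.39.94.249: descend 101 ; hops seen [∅] ; pick no-route
  + 121.235.205.17/32 (H3) depth=32
  + 121.224.0.0/12 (H3) depth=12
  + 121.0.0.0/8 (H6) depth=8
  + 177.173.0.0/16 (H4) depth=16
  + 121.235.205.16/31 (H2) depth=31
  + 0.0.0.0/0 (H3) depth=0
  Q 177.173.0.1: descend 1011000110101101 ; hops seen [H3,H4] ; pick H4
  + 177.173.0.0/16 (H2) depth=16
  + 177.173.133.239/32 (H2) depth=32
  Q 121.232.0.4: descend 01111001111010 ; hops seen [H3,H6,H3,H3] ; pick H3
  + 121.235.0.0/16 (H3) depth=16

== LOOKUPS ==
["H6","no-route","H4","H3"]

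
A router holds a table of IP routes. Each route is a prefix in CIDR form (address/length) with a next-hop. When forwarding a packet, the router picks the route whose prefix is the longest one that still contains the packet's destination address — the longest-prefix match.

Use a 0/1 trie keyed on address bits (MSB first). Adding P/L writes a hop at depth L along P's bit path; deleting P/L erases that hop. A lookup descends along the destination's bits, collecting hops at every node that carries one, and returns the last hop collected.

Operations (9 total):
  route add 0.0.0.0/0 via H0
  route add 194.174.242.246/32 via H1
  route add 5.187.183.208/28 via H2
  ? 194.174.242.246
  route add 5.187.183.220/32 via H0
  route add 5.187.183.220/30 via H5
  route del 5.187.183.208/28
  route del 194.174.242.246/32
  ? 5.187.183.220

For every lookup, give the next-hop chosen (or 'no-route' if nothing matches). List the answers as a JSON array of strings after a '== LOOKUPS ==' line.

Trace:
  add 0.0.0.0/0 -> H0 at depth 0
  add 194.174.242.246/32 -> H1 at depth 32
  add 5.187.183.208/28 -> H2 at depth 28
  ? 194.174.242.246  path d0:H0→d1:-→d2:-→d3:-→d4:-→d5:-→d6:-→d7:-→d8:-→d9:-→d10:-→d11:-→d12:-→d13:-→d14:-→d15:-→d16:-→d17:-→d18:-→d19:-→d20:-→d21:-→d22:-→d23:-→d24:-→d25:-→d26:-→d27:-→d28:-→d29:-→d30:-→d31:-→d32:H1  best=H1
  add 5.187.183.220/32 -> H0 at depth 32
  add 5.187.183.220/30 -> H5 at depth 30
  del 5.187.183.208/28 (clear depth 28)
  del 194.174.242.246/32 (clear depth 32)
  ? 5.187.183.220  path d0:H0→d1:-→d2:-→d3:-→d4:-→d5:-→d6:-→d7:-→d8:-→d9:-→d10:-→d11:-→d12:-→d13:-→d14:-→d15:-→d16:-→d17:-→d18:-→d19:-→d20:-→d21:-→d22:-→d23:-→d24:-→d25:-→d26:-→d27:-→d28:-→d29:-→d30:H5→d31:-→d32:H0  best=H0

== LOOKUPS ==
["H1","H0"]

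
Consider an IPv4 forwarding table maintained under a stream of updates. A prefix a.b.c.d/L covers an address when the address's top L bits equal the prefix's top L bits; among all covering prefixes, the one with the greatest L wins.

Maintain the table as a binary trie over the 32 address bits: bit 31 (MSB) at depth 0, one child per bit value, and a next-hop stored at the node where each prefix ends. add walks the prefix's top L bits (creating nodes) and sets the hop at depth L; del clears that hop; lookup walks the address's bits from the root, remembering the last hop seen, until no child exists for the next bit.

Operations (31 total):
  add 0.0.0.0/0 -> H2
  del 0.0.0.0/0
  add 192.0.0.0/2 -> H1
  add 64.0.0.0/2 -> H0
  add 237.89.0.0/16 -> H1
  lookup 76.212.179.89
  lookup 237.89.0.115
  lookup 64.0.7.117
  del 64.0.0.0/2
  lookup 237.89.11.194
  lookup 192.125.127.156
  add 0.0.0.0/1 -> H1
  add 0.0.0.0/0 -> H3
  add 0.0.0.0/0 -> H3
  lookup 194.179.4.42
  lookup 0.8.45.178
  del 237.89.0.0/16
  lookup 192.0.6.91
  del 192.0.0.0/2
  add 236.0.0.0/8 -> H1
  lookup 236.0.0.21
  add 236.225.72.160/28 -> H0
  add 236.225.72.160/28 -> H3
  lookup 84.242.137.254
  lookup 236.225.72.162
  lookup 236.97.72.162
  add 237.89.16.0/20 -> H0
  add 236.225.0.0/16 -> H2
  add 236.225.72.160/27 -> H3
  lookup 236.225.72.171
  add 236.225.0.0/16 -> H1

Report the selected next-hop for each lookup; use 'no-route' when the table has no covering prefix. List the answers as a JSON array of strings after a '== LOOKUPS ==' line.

Apply in order:
  add 0.0.0.0/0 -> H2 at depth 0
  del 0.0.0.0/0 (clear depth 0)
  add 192.0.0.0/2 -> H1 at depth 2
  add 64.0.0.0/2 -> H0 at depth 2
  add 237.89.0.0/16 -> H1 at depth 16
  lookup 76.212.179.89: bits 01 walk d0:-→d1:-→d2:H0 -> H0
  lookup 237.89.0.115: bits 1110110101011001 walk d0:-→d1:-→d2:H1→d3:-→d4:-→d5:-→d6:-→d7:-→d8:-→d9:-→d10:-→d11:-→d12:-→d13:-→d14:-→d15:-→d16:H1 -> H1
  lookup 64.0.7.117: bits 01 walk d0:-→d1:-→d2:H0 -> H0
  del 64.0.0.0/2 (clear depth 2)
  lookup 237.89.11.194: bits 1110110101011001 walk d0:-→d1:-→d2:H1→d3:-→d4:-→d5:-→d6:-→d7:-→d8:-→d9:-→d10:-→d11:-→d12:-→d13:-→d14:-→d15:-→d16:H1 -> H1
  lookup 192.125.127.156: bits 11 walk d0:-→d1:-→d2:H1 -> H1
  add 0.0.0.0/1 -> H1 at depth 1
  add 0.0.0.0/0 -> H3 at depth 0
  add 0.0.0.0/0 -> H3 at depth 0
  lookup 194.179.4.42: bits 11 walk d0:H3→d1:-→d2:H1 -> H1
  lookup 0.8.45.178: bits 0 walk d0:H3→d1:H1 -> H1
  del 237.89.0.0/16 (clear depth 16)
  lookup 192.0.6.91: bits 11 walk d0:H3→d1:-→d2:H1 -> H1
  del 192.0.0.0/2 (clear depth 2)
  add 236.0.0.0/8 -> H1 at depth 8
  lookup 236.0.0.21: bits 11101100 walk d0:H3→d1:-→d2:-→d3:-→d4:-→d5:-→d6:-→d7:-→d8:H1 -> H1
  add 236.225.72.160/28 -> H0 at depth 28
  add 236.225.72.160/28 -> H3 at depth 28
  lookup 84.242.137.254: bits 01 walk d0:H3→d1:H1→d2:- -> H1
  lookup 236.225.72.162: bits 1110110011100001010010001010 walk d0:H3→d1:-→d2:-→d3:-→d4:-→d5:-→d6:-→d7:-→d8:H1→d9:-→d10:-→d11:-→d12:-→d13:-→d14:-→d15:-→d16:-→d17:-→d18:-→d19:-→d20:-→d21:-→d22:-→d23:-→d24:-→d25:-→d26:-→d27:-→d28:H3 -> H3
  lookup 236.97.72.162: bits 11101100 walk d0:H3→d1:-→d2:-→d3:-→d4:-→d5:-→d6:-→d7:-→d8:H1 -> H1
  add 237.89.16.0/20 -> H0 at depth 20
  add 236.225.0.0/16 -> H2 at depth 16
  add 236.225.72.160/27 -> H3 at depth 27
  lookup 236.225.72.171: bits 1110110011100001010010001010 walk d0:H3→d1:-→d2:-→d3:-→d4:-→d5:-→d6:-→d7:-→d8:H1→d9:-→d10:-→d11:-→d12:-→d13:-→d14:-→d15:-→d16:H2→d17:-→d18:-→d19:-→d20:-→d21:-→d22:-→d23:-→d24:-→d25:-→d26:-→d27:H3→d28:H3 -> H3
  add 236.225.0.0/16 -> H1 at depth 16

== LOOKUPS ==
["H0","H1","H0","H1","H1","H1","H1","H1","H1","H1","H3","H1","H3"]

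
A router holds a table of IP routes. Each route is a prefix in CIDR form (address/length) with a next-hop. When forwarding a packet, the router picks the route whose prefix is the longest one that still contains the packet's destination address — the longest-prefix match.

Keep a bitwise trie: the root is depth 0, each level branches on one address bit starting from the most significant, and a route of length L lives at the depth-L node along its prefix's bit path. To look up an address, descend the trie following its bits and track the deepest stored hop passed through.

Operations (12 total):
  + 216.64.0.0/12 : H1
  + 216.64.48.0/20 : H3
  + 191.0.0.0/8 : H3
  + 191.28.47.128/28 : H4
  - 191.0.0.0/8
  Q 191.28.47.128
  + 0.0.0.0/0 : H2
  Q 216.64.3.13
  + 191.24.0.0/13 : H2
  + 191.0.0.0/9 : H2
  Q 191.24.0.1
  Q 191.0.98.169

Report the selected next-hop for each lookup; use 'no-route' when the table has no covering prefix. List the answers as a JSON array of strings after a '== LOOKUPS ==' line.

Process each operation:
  add 216.64.0.0/12 -> H1 at depth 12
  add 216.64.48.0/20 -> H3 at depth 20
  add 191.0.0.0/8 -> H3 at depth 8
  add 191.28.47.128/28 -> H4 at depth 28
  del 191.0.0.0/8 (clear depth 8)
  lookup 191.28.47.128: bits 1011111100011100001011111000 walk d0:-→d1:-→d2:-→d3:-→d4:-→d5:-→d6:-→d7:-→d8:-→d9:-→d10:-→d11:-→d12:-→d13:-→d14:-→d15:-→d16:-→d17:-→d18:-→d19:-→d20:-→d21:-→d22:-→d23:-→d24:-→d25:-→d26:-→d27:-→d28:H4 -> H4
  add 0.0.0.0/0 -> H2 at depth 0
  lookup 216.64.3.13: bits 110110000100000000 walk d0:H2→d1:-→d2:-→d3:-→d4:-→d5:-→d6:-→d7:-→d8:-→d9:-→d10:-→d11:-→d12:H1→d13:-→d14:-→d15:-→d16:-→d17:-→d18:- -> H1
  add 191.24.0.0/13 -> H2 at depth 13
  add 191.0.0.0/9 -> H2 at depth 9
  lookup 191.24.0.1: bits 1011111100011 walk d0:H2→d1:-→d2:-→d3:-→d4:-→d5:-→d6:-→d7:-→d8:-→d9:H2→d10:-→d11:-→d12:-→d13:H2 -> H2
  lookup 191.0.98.169: bits 10111111000 walk d0:H2→d1:-→d2:-→d3:-→d4:-→d5:-→d6:-→d7:-→d8:-→d9:H2→d10:-→d11:- -> H2

== LOOKUPS ==
["H4","H1","H2","H2"]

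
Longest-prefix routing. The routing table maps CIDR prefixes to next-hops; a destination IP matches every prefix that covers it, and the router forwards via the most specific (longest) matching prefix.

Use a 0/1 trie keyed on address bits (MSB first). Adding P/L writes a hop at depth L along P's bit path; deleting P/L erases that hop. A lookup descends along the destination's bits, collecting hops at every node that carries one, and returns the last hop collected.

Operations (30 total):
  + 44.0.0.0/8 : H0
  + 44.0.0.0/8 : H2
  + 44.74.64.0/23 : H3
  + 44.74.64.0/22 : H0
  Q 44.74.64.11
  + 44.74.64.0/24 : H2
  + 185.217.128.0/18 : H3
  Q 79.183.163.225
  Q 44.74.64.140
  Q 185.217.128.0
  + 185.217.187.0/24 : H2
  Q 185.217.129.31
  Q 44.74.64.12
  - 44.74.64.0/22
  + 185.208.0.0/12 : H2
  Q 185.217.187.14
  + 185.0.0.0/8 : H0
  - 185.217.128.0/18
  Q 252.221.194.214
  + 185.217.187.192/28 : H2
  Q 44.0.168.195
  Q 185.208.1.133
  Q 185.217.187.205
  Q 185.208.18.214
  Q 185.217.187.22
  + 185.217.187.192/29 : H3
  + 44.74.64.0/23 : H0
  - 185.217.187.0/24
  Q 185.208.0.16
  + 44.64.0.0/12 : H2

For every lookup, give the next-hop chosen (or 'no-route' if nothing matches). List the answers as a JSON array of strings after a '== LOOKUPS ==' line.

Apply in order:
  + 44.0.0.0/8 (H0) depth=8
  + 44.0.0.0/8 (H2) depth=8
  + 44.74.64.0/23 (H3) depth=23
  + 44.74.64.0/22 (H0) depth=22
  ? 44.74.64.11  path d0:-→d1:-→d2:-→d3:-→d4:-→d5:-→d6:-→d7:-→d8:H2→d9:-→d10:-→d11:-→d12:-→d13:-→d14:-→d15:-→d16:-→d17:-→d18:-→d19:-→d20:-→d21:-→d22:H0→d23:H3  best=H3
  + 44.74.64.0/24 (H2) depth=24
  + 185.217.128.0/18 (H3) depth=18
  ? 79.183.163.225  path d0:-→d1:-  best=no-route
  ? 44.74.64.140  path d0:-→d1:-→d2:-→d3:-→d4:-→d5:-→d6:-→d7:-→d8:H2→d9:-→d10:-→d11:-→d12:-→d13:-→d14:-→d15:-→d16:-→d17:-→d18:-→d19:-→d20:-→d21:-→d22:H0→d23:H3→d24:H2  best=H2
  ? 185.217.128.0  path d0:-→d1:-→d2:-→d3:-→d4:-→d5:-→d6:-→d7:-→d8:-→d9:-→d10:-→d11:-→d12:-→d13:-→d14:-→d15:-→d16:-→d17:-→d18:H3  best=H3
  + 185.217.187.0/24 (H2) depth=24
  ? 185.217.129.31  path d0:-→d1:-→d2:-→d3:-→d4:-→d5:-→d6:-→d7:-→d8:-→d9:-→d10:-→d11:-→d12:-→d13:-→d14:-→d15:-→d16:-→d17:-→d18:H3  best=H3
  ? 44.74.64.12  path d0:-→d1:-→d2:-→d3:-→d4:-→d5:-→d6:-→d7:-→d8:H2→d9:-→d10:-→d11:-→d12:-→d13:-→d14:-→d15:-→d16:-→d17:-→d18:-→d19:-→d20:-→d21:-→d22:H0→d23:H3→d24:H2  best=H2
  del 44.74.64.0/22 (clear depth 22)
  + 185.208.0.0/12 (H2) depth=12
  ? 185.217.187.14  path d0:-→d1:-→d2:-→d3:-→d4:-→d5:-→d6:-→d7:-→d8:-→d9:-→d10:-→d11:-→d12:H2→d13:-→d14:-→d15:-→d16:-→d17:-→d18:H3→d19:-→d20:-→d21:-→d22:-→d23:-→d24:H2  best=H2
  + 185.0.0.0/8 (H0) depth=8
  del 185.217.128.0/18 (clear depth 18)
  ? 252.221.194.214  path d0:-→d1:-  best=no-route
  + 185.217.187.192/28 (H2) depth=28
  ? 44.0.168.195  path d0:-→d1:-→d2:-→d3:-→d4:-→d5:-→d6:-→d7:-→d8:H2→d9:-  best=H2
  ? 185.208.1.133  path d0:-→d1:-→d2:-→d3:-→d4:-→d5:-→d6:-→d7:-→d8:H0→d9:-→d10:-→d11:-→d12:H2  best=H2
  ? 185.217.187.205  path d0:-→d1:-→d2:-→d3:-→d4:-→d5:-→d6:-→d7:-→d8:H0→d9:-→d10:-→d11:-→d12:H2→d13:-→d14:-→d15:-→d16:-→d17:-→d18:-→d19:-→d20:-→d21:-→d22:-→d23:-→d24:H2→d25:-→d26:-→d27:-→d28:H2  best=H2
  ? 185.208.18.214  path d0:-→d1:-→d2:-→d3:-→d4:-→d5:-→d6:-→d7:-→d8:H0→d9:-→d10:-→d11:-→d12:H2  best=H2
  ? 185.217.187.22  path d0:-→d1:-→d2:-→d3:-→d4:-→d5:-→d6:-→d7:-→d8:H0→d9:-→d10:-→d11:-→d12:H2→d13:-→d14:-→d15:-→d16:-→d17:-→d18:-→d19:-→d20:-→d21:-→d22:-→d23:-→d24:H2  best=H2
  + 185.217.187.192/29 (H3) depth=29
  + 44.74.64.0/23 (H0) depth=23
  del 185.217.187.0/24 (clear depth 24)
  ? 185.208.0.16  path d0:-→d1:-→d2:-→d3:-→d4:-→d5:-→d6:-→d7:-→d8:H0→d9:-→d10:-→d11:-→d12:H2  best=H2
  + 44.64.0.0/12 (H2) depth=12

== LOOKUPS ==
["H3","no-route","H2","H3","H3","H2","H2","no-route","H2","H2","H2","H2","H2","H2"]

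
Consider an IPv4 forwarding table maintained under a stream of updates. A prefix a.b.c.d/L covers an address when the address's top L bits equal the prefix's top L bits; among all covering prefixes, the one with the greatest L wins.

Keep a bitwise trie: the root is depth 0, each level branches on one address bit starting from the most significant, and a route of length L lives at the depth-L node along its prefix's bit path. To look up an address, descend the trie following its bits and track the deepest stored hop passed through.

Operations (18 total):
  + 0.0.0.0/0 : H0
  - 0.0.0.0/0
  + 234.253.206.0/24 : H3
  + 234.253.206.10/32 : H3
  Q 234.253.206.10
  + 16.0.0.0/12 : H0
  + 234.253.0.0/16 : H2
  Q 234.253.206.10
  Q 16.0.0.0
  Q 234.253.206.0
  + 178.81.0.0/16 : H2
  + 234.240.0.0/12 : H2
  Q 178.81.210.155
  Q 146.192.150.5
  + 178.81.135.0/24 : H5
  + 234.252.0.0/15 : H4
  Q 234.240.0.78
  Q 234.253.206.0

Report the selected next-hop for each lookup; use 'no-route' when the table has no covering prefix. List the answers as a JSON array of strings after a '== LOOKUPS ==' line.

Process each operation:
  add 0.0.0.0/0 -> H0 at depth 0
  - 0.0.0.0/0 clear@0
  add 234.253.206.0/24 -> H3 at depth 24
  add 234.253.206.10/32 -> H3 at depth 32
  Q 234.253.206.10: descend 11101010111111011100111000001010 ; hops seen [H3,H3] ; pick H3
  add 16.0.0.0/12 -> H0 at depth 12
  add 234.253.0.0/16 -> H2 at depth 16
  Q 234.253.206.10: descend 11101010111111011100111000001010 ; hops seen [H2,H3,H3] ; pick H3
  Q 16.0.0.0: descend 000100000000 ; hops seen [H0] ; pick H0
  Q 234.253.206.0: descend 1110101011111101110011100000 ; hops seen [H2,H3] ; pick H3
  add 178.81.0.0/16 -> H2 at depth 16
  add 234.240.0.0/12 -> H2 at depth 12
  Q 178.81.210.155: descend 1011001001010001 ; hops seen [H2] ; pick H2
  Q 146.192.150.5: descend 10 ; hops seen [∅] ; pick no-route
  add 178.81.135.0/24 -> H5 at depth 24
  add 234.252.0.0/15 -> H4 at depth 15
  Q 234.240.0.78: descend 111010101111 ; hops seen [H2] ; pick H2
  Q 234.253.206.0: descend 1110101011111101110011100000 ; hops seen [H2,H4,H2,H3] ; pick H3

== LOOKUPS ==
["H3","H3","H0","H3","H2","no-route","H2","H3"]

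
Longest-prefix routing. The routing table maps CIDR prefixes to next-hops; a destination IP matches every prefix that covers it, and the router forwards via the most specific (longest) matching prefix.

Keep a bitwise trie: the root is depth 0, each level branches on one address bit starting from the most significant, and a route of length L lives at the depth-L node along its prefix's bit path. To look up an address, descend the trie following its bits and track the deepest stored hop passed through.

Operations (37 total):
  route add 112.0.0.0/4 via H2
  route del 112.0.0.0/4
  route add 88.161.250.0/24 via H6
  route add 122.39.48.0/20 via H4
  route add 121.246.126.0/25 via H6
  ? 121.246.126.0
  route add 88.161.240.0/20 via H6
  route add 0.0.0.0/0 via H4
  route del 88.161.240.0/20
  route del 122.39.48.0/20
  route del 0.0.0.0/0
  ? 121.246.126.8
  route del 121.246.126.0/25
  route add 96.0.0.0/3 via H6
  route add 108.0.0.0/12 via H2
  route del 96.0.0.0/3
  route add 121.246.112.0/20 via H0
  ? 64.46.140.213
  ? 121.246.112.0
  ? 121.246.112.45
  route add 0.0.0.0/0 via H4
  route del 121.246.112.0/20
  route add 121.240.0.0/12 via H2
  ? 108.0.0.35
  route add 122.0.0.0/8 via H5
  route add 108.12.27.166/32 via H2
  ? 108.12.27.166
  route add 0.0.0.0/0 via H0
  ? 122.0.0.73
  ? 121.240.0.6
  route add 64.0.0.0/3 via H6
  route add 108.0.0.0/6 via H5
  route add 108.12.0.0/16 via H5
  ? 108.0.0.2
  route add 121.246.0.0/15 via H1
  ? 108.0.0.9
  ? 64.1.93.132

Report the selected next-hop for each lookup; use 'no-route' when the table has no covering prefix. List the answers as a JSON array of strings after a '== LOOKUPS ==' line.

Apply in order:
  add 112.0.0.0/4 -> H2 at depth 4
  del 112.0.0.0/4 (clear depth 4)
  add 88.161.250.0/24 -> H6 at depth 24
  add 122.39.48.0/20 -> H4 at depth 20
  add 121.246.126.0/25 -> H6 at depth 25
  Q 121.246.126.0: descend 0111100111110110011111100 ; hops seen [H6] ; pick H6
  add 88.161.240.0/20 -> H6 at depth 20
  add 0.0.0.0/0 -> H4 at depth 0
  del 88.161.240.0/20 (clear depth 20)
  del 122.39.48.0/20 (clear depth 20)
  del 0.0.0.0/0 (clear depth 0)
  Q 121.246.126.8: descend 0111100111110110011111100 ; hops seen [H6] ; pick H6
  del 121.246.126.0/25 (clear depth 25)
  add 96.0.0.0/3 -> H6 at depth 3
  add 108.0.0.0/12 -> H2 at depth 12
  del 96.0.0.0/3 (clear depth 3)
  add 121.246.112.0/20 -> H0 at depth 20
  Q 64.46.140.213: descend 010 ; hops seen [∅] ; pick no-route
  Q 121.246.112.0: descend 01111001111101100111 ; hops seen [H0] ; pick H0
  Q 121.246.112.45: descend 01111001111101100111 ; hops seen [H0] ; pick H0
  add 0.0.0.0/0 -> H4 at depth 0
  del 121.246.112.0/20 (clear depth 20)
  add 121.240.0.0/12 -> H2 at depth 12
  Q 108.0.0.35: descend 011011000000 ; hops seen [H4,H2] ; pick H2
  add 122.0.0.0/8 -> H5 at depth 8
  add 108.12.27.166/32 -> H2 at depth 32
  Q 108.12.27.166: descend 01101100000011000001101110100110 ; hops seen [H4,H2,H2] ; pick H2
  add 0.0.0.0/0 -> H0 at depth 0
  Q 122.0.0.73: descend 0111101000 ; hops seen [H0,H5] ; pick H5
  Q 121.240.0.6: descend 0111100111110 ; hops seen [H0,H2] ; pick H2
  add 64.0.0.0/3 -> H6 at depth 3
  add 108.0.0.0/6 -> H5 at depth 6
  add 108.12.0.0/16 -> H5 at depth 16
  Q 108.0.0.2: descend 011011000000 ; hops seen [H0,H5,H2] ; pick H2
  add 121.246.0.0/15 -> H1 at depth 15
  Q 108.0.0.9: descend 011011000000 ; hops seen [H0,H5,H2] ; pick H2
  Q 64.1.93.132: descend 010 ; hops seen [H0,H6] ; pick H6

== LOOKUPS ==
["H6","H6","no-route","H0","H0","H2","H2","H5","H2","H2","H2","H6"]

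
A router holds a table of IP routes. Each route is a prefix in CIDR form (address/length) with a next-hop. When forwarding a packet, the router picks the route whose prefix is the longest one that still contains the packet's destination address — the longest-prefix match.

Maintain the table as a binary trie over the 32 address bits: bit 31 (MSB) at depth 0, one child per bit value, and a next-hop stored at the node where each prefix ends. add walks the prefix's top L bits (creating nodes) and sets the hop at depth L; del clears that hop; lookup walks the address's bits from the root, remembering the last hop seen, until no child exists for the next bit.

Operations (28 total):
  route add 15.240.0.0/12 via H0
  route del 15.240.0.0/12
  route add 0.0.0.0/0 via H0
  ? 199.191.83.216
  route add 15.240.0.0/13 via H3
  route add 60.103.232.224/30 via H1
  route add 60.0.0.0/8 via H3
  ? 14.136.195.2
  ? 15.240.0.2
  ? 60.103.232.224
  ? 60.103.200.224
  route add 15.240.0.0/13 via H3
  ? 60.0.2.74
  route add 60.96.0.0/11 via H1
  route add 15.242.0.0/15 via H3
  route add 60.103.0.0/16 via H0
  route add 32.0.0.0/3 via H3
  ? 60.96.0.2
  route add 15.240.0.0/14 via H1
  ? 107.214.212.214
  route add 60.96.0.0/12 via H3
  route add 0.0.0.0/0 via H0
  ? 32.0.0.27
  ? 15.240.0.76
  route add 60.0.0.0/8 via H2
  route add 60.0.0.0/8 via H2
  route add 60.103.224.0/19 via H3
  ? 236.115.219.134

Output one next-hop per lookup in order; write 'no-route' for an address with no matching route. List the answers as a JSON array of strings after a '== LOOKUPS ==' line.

Trace:
  add 15.240.0.0/12 -> H0 at depth 12
  del 15.240.0.0/12 (clear depth 12)
  add 0.0.0.0/0 -> H0 at depth 0
  Q 199.191.83.216: descend ε ; hops seen [H0] ; pick H0
  add 15.240.0.0/13 -> H3 at depth 13
  add 60.103.232.224/30 -> H1 at depth 30
  add 60.0.0.0/8 -> H3 at depth 8
  Q 14.136.195.2: descend 0000111 ; hops seen [H0] ; pick H0
  Q 15.240.0.2: descend 0000111111110 ; hops seen [H0,H3] ; pick H3
  Q 60.103.232.224: descend 001111000110011111101000111000 ; hops seen [H0,H3,H1] ; pick H1
  Q 60.103.200.224: descend 001111000110011111 ; hops seen [H0,H3] ; pick H3
  add 15.240.0.0/13 -> H3 at depth 13
  Q 60.0.2.74: descend 001111000 ; hops seen [H0,H3] ; pick H3
  add 60.96.0.0/11 -> H1 at depth 11
  add 15.242.0.0/15 -> H3 at depth 15
  add 60.103.0.0/16 -> H0 at depth 16
  add 32.0.0.0/3 -> H3 at depth 3
  Q 60.96.0.2: descend 0011110001100 ; hops seen [H0,H3,H3,H1] ; pick H1
  add 15.240.0.0/14 -> H1 at depth 14
  Q 107.214.212.214: descend 0 ; hops seen [H0] ; pick H0
  add 60.96.0.0/12 -> H3 at depth 12
  add 0.0.0.0/0 -> H0 at depth 0
  Q 32.0.0.27: descend 001 ; hops seen [H0,H3] ; pick H3
  Q 15.240.0.76: descend 00001111111100 ; hops seen [H0,H3,H1] ; pick H1
  add 60.0.0.0/8 -> H2 at depth 8
  add 60.0.0.0/8 -> H2 at depth 8
  add 60.103.224.0/19 -> H3 at depth 19
  Q 236.115.219.134: descend ε ; hops seen [H0] ; pick H0

== LOOKUPS ==
["H0","H0","H3","H1","H3","H3","H1","H0","H3","H1","H0"]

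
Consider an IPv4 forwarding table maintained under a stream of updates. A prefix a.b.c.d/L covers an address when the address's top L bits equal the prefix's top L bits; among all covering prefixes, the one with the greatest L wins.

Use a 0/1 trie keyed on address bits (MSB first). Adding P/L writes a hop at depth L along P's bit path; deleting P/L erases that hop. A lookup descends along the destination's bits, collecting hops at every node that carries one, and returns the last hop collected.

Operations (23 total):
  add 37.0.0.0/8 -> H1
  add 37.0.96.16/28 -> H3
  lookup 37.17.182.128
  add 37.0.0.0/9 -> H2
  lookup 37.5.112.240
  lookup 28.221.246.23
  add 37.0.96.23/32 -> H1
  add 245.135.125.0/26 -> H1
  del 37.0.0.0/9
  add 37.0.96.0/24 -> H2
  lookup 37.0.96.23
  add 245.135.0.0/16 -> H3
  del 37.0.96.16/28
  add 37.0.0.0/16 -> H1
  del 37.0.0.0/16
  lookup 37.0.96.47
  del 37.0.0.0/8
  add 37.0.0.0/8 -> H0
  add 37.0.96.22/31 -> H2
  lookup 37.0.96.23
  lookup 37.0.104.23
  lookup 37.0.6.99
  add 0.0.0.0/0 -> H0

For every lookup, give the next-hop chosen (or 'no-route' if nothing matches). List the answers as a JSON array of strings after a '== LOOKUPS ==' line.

Trace:
  + 37.0.0.0/8 (H1) depth=8
  + 37.0.96.16/28 (H3) depth=28
  lookup 37.17.182.128: bits 00100101000 walk d0:-→d1:-→d2:-→d3:-→d4:-→d5:-→d6:-→d7:-→d8:H1→d9:-→d10:-→d11:- -> H1
  + 37.0.0.0/9 (H2) depth=9
  lookup 37.5.112.240: bits 0010010100000 walk d0:-→d1:-→d2:-→d3:-→d4:-→d5:-→d6:-→d7:-→d8:H1→d9:H2→d10:-→d11:-→d12:-→d13:- -> H2
  lookup 28.221.246.23: bits 00 walk d0:-→d1:-→d2:- -> no-route
  + 37.0.96.23/32 (H1) depth=32
  + 245.135.125.0/26 (H1) depth=26
  del 37.0.0.0/9 (clear depth 9)
  + 37.0.96.0/24 (H2) depth=24
  lookup 37.0.96.23: bits 00100101000000000110000000010111 walk d0:-→d1:-→d2:-→d3:-→d4:-→d5:-→d6:-→d7:-→d8:H1→d9:-→d10:-→d11:-→d12:-→d13:-→d14:-→d15:-→d16:-→d17:-→d18:-→d19:-→d20:-→d21:-→d22:-→d23:-→d24:H2→d25:-→d26:-→d27:-→d28:H3→d29:-→d30:-→d31:-→d32:H1 -> H1
  + 245.135.0.0/16 (H3) depth=16
  del 37.0.96.16/28 (clear depth 28)
  + 37.0.0.0/16 (H1) depth=16
  del 37.0.0.0/16 (clear depth 16)
  lookup 37.0.96.47: bits 00100101000000000110000000 walk d0:-→d1:-→d2:-→d3:-→d4:-→d5:-→d6:-→d7:-→d8:H1→d9:-→d10:-→d11:-→d12:-→d13:-→d14:-→d15:-→d16:-→d17:-→d18:-→d19:-→d20:-→d21:-→d22:-→d23:-→d24:H2→d25:-→d26:- -> H2
  del 37.0.0.0/8 (clear depth 8)
  + 37.0.0.0/8 (H0) depth=8
  + 37.0.96.22/31 (H2) depth=31
  lookup 37.0.96.23: bits 00100101000000000110000000010111 walk d0:-→d1:-→d2:-→d3:-→d4:-→d5:-→d6:-→d7:-→d8:H0→d9:-→d10:-→d11:-→d12:-→d13:-→d14:-→d15:-→d16:-→d17:-→d18:-→d19:-→d20:-→d21:-→d22:-→d23:-→d24:H2→d25:-→d26:-→d27:-→d28:-→d29:-→d30:-→d31:H2→d32:H1 -> H1
  lookup 37.0.104.23: bits 00100101000000000110 walk d0:-→d1:-→d2:-→d3:-→d4:-→d5:-→d6:-→d7:-→d8:H0→d9:-→d10:-→d11:-→d12:-→d13:-→d14:-→d15:-→d16:-→d17:-→d18:-→d19:-→d20:- -> H0
  lookup 37.0.6.99: bits 00100101000000000 walk d0:-→d1:-→d2:-→d3:-→d4:-→d5:-→d6:-→d7:-→d8:H0→d9:-→d10:-→d11:-→d12:-→d13:-→d14:-→d15:-→d16:-→d17:- -> H0
  + 0.0.0.0/0 (H0) depth=0

== LOOKUPS ==
["H1","H2","no-route","H1","H2","H1","H0","H0"]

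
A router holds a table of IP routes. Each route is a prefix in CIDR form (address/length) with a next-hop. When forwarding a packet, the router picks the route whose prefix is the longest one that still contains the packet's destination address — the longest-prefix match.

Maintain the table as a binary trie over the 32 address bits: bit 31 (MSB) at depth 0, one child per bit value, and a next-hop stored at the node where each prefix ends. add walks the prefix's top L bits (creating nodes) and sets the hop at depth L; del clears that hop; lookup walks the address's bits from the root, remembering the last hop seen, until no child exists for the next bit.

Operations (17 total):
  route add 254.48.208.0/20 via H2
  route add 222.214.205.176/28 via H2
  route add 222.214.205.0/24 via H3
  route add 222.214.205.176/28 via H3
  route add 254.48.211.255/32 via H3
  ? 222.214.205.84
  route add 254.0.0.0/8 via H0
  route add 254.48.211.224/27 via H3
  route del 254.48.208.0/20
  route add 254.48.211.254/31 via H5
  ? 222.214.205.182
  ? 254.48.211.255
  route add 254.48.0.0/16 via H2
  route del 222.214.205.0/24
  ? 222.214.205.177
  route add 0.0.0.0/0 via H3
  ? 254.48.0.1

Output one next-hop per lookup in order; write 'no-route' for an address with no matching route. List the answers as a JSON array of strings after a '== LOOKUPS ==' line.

Trace:
  + 254.48.208.0/20 (H2) depth=20
  + 222.214.205.176/28 (H2) depth=28
  + 222.214.205.0/24 (H3) depth=24
  + 222.214.205.176/28 (H3) depth=28
  + 254.48.211.255/32 (H3) depth=32
  lookup 222.214.205.84: bits 110111101101011011001101 walk d0:-→d1:-→d2:-→d3:-→d4:-→d5:-→d6:-→d7:-→d8:-→d9:-→d10:-→d11:-→d12:-→d13:-→d14:-→d15:-→d16:-→d17:-→d18:-→d19:-→d20:-→d21:-→d22:-→d23:-→d24:H3 -> H3
  + 254.0.0.0/8 (H0) depth=8
  + 254.48.211.224/27 (H3) depth=27
  - 254.48.208.0/20 clear@20
  + 254.48.211.254/31 (H5) depth=31
  lookup 222.214.205.182: bits 1101111011010110110011011011 walk d0:-→d1:-→d2:-→d3:-→d4:-→d5:-→d6:-→d7:-→d8:-→d9:-→d10:-→d11:-→d12:-→d13:-→d14:-→d15:-→d16:-→d17:-→d18:-→d19:-→d20:-→d21:-→d22:-→d23:-→d24:H3→d25:-→d26:-→d27:-→d28:H3 -> H3
  lookup 254.48.211.255: bits 11111110001100001101001111111111 walk d0:-→d1:-→d2:-→d3:-→d4:-→d5:-→d6:-→d7:-→d8:H0→d9:-→d10:-→d11:-→d12:-→d13:-→d14:-→d15:-→d16:-→d17:-→d18:-→d19:-→d20:-→d21:-→d22:-→d23:-→d24:-→d25:-→d26:-→d27:H3→d28:-→d29:-→d30:-→d31:H5→d32:H3 -> H3
  + 254.48.0.0/16 (H2) depth=16
  - 222.214.205.0/24 clear@24
  lookup 222.214.205.177: bits 1101111011010110110011011011 walk d0:-→d1:-→d2:-→d3:-→d4:-→d5:-→d6:-→d7:-→d8:-→d9:-→d10:-→d11:-→d12:-→d13:-→d14:-→d15:-→d16:-→d17:-→d18:-→d19:-→d20:-→d21:-→d22:-→d23:-→d24:-→d25:-→d26:-→d27:-→d28:H3 -> H3
  + 0.0.0.0/0 (H3) depth=0
  lookup 254.48.0.1: bits 1111111000110000 walk d0:H3→d1:-→d2:-→d3:-→d4:-→d5:-→d6:-→d7:-→d8:H0→d9:-→d10:-→d11:-→d12:-→d13:-→d14:-→d15:-→d16:H2 -> H2

== LOOKUPS ==
["H3","H3","H3","H3","H2"]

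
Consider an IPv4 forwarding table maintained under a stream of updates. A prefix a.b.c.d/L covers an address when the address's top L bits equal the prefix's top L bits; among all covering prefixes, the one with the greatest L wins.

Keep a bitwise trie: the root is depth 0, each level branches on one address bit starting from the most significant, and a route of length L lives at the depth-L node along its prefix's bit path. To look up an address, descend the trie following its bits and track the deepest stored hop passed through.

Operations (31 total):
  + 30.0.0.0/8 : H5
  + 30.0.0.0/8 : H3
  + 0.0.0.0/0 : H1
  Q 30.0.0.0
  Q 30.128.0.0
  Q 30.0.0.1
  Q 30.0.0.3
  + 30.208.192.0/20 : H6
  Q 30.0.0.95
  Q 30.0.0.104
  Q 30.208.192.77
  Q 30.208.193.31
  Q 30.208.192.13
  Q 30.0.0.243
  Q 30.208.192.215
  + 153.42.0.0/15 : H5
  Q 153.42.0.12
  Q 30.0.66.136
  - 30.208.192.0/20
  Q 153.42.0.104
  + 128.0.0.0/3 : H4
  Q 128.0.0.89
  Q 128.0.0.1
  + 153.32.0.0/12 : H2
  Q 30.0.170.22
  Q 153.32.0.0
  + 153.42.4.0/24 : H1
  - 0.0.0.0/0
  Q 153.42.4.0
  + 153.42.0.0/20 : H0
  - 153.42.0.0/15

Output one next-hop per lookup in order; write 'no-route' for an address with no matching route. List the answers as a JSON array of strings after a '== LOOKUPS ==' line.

Apply in order:
  + 30.0.0.0/8 (H5) depth=8
  + 30.0.0.0/8 (H3) depth=8
  + 0.0.0.0/0 (H1) depth=0
  ? 30.0.0.0  path d0:H1→d1:-→d2:-→d3:-→d4:-→d5:-→d6:-→d7:-→d8:H3  best=H3
  ? 30.128.0.0  path d0:H1→d1:-→d2:-→d3:-→d4:-→d5:-→d6:-→d7:-→d8:H3  best=H3
  ? 30.0.0.1  path d0:H1→d1:-→d2:-→d3:-→d4:-→d5:-→d6:-→d7:-→d8:H3  best=H3
  ? 30.0.0.3  path d0:H1→d1:-→d2:-→d3:-→d4:-→d5:-→d6:-→d7:-→d8:H3  best=H3
  + 30.208.192.0/20 (H6) depth=20
  ? 30.0.0.95  path d0:H1→d1:-→d2:-→d3:-→d4:-→d5:-→d6:-→d7:-→d8:H3  best=H3
  ? 30.0.0.104  path d0:H1→d1:-→d2:-→d3:-→d4:-→d5:-→d6:-→d7:-→d8:H3  best=H3
  ? 30.208.192.77  path d0:H1→d1:-→d2:-→d3:-→d4:-→d5:-→d6:-→d7:-→d8:H3→d9:-→d10:-→d11:-→d12:-→d13:-→d14:-→d15:-→d16:-→d17:-→d18:-→d19:-→d20:H6  best=H6
  ? 30.208.193.31  path d0:H1→d1:-→d2:-→d3:-→d4:-→d5:-→d6:-→d7:-→d8:H3→d9:-→d10:-→d11:-→d12:-→d13:-→d14:-→d15:-→d16:-→d17:-→d18:-→d19:-→d20:H6  best=H6
  ? 30.208.192.13  path d0:H1→d1:-→d2:-→d3:-→d4:-→d5:-→d6:-→d7:-→d8:H3→d9:-→d10:-→d11:-→d12:-→d13:-→d14:-→d15:-→d16:-→d17:-→d18:-→d19:-→d20:H6  best=H6
  ? 30.0.0.243  path d0:H1→d1:-→d2:-→d3:-→d4:-→d5:-→d6:-→d7:-→d8:H3  best=H3
  ? 30.208.192.215  path d0:H1→d1:-→d2:-→d3:-→d4:-→d5:-→d6:-→d7:-→d8:H3→d9:-→d10:-→d11:-→d12:-→d13:-→d14:-→d15:-→d16:-→d17:-→d18:-→d19:-→d20:H6  best=H6
  + 153.42.0.0/15 (H5) depth=15
  ? 153.42.0.12  path d0:H1→d1:-→d2:-→d3:-→d4:-→d5:-→d6:-→d7:-→d8:-→d9:-→d10:-→d11:-→d12:-→d13:-→d14:-→d15:H5  best=H5
  ? 30.0.66.136  path d0:H1→d1:-→d2:-→d3:-→d4:-→d5:-→d6:-→d7:-→d8:H3  best=H3
  del 30.208.192.0/20 (clear depth 20)
  ? 153.42.0.104  path d0:H1→d1:-→d2:-→d3:-→d4:-→d5:-→d6:-→d7:-→d8:-→d9:-→d10:-→d11:-→d12:-→d13:-→d14:-→d15:H5  best=H5
  + 128.0.0.0/3 (H4) depth=3
  ? 128.0.0.89  path d0:H1→d1:-→d2:-→d3:H4  best=H4
  ? 128.0.0.1  path d0:H1→d1:-→d2:-→d3:H4  best=H4
  + 153.32.0.0/12 (H2) depth=12
  ? 30.0.170.22  path d0:H1→d1:-→d2:-→d3:-→d4:-→d5:-→d6:-→d7:-→d8:H3  best=H3
  ? 153.32.0.0  path d0:H1→d1:-→d2:-→d3:H4→d4:-→d5:-→d6:-→d7:-→d8:-→d9:-→d10:-→d11:-→d12:H2  best=H2
  + 153.42.4.0/24 (H1) depth=24
  del 0.0.0.0/0 (clear depth 0)
  ? 153.42.4.0  path d0:-→d1:-→d2:-→d3:H4→d4:-→d5:-→d6:-→d7:-→d8:-→d9:-→d10:-→d11:-→d12:H2→d13:-→d14:-→d15:H5→d16:-→d17:-→d18:-→d19:-→d20:-→d21:-→d22:-→d23:-→d24:H1  best=H1
  + 153.42.0.0/20 (H0) depth=20
  del 153.42.0.0/15 (clear depth 15)

== LOOKUPS ==
["H3","H3","H3","H3","H3","H3","H6","H6","H6","H3","H6","H5","H3","H5","H4","H4","H3","H2","H1"]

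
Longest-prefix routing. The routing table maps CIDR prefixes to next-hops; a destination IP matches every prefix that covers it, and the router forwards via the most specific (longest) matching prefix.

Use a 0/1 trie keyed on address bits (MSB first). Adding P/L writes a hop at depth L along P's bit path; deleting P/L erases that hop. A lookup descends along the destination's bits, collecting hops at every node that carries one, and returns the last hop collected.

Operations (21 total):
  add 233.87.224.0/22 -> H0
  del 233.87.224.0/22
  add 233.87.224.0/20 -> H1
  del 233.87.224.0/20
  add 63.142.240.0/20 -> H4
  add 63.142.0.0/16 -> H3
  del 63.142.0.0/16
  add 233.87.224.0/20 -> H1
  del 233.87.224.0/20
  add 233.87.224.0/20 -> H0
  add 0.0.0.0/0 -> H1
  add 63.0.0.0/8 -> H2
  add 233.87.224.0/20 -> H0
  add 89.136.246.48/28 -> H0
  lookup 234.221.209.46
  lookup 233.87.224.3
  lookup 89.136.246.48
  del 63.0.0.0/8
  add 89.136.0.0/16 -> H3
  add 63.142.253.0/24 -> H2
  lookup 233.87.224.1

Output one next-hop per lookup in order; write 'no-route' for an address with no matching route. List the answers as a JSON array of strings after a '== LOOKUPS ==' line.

Trace:
  add 233.87.224.0/22 -> H0 at depth 22
  - 233.87.224.0/22 clear@22
  add 233.87.224.0/20 -> H1 at depth 20
  - 233.87.224.0/20 clear@20
  add 63.142.240.0/20 -> H4 at depth 20
  add 63.142.0.0/16 -> H3 at depth 16
  - 63.142.0.0/16 clear@16
  add 233.87.224.0/20 -> H1 at depth 20
  - 233.87.224.0/20 clear@20
  add 233.87.224.0/20 -> H0 at depth 20
  add 0.0.0.0/0 -> H1 at depth 0
  add 63.0.0.0/8 -> H2 at depth 8
  add 233.87.224.0/20 -> H0 at depth 20
  add 89.136.246.48/28 -> H0 at depth 28
  lookup 234.221.209.46: bits 111010 walk d0:H1→d1:-→d2:-→d3:-→d4:-→d5:-→d6:- -> H1
  lookup 233.87.224.3: bits 1110100101010111111000 walk d0:H1→d1:-→d2:-→d3:-→d4:-→d5:-→d6:-→d7:-→d8:-→d9:-→d10:-→d11:-→d12:-→d13:-→d14:-→d15:-→d16:-→d17:-→d18:-→d19:-→d20:H0→d21:-→d22:- -> H0
  lookup 89.136.246.48: bits 0101100110001000111101100011 walk d0:H1→d1:-→d2:-→d3:-→d4:-→d5:-→d6:-→d7:-→d8:-→d9:-→d10:-→d11:-→d12:-→d13:-→d14:-→d15:-→d16:-→d17:-→d18:-→d19:-→d20:-→d21:-→d22:-→d23:-→d24:-→d25:-→d26:-→d27:-→d28:H0 -> H0
  - 63.0.0.0/8 clear@8
  add 89.136.0.0/16 -> H3 at depth 16
  add 63.142.253.0/24 -> H2 at depth 24
  lookup 233.87.224.1: bits 1110100101010111111000 walk d0:H1→d1:-→d2:-→d3:-→d4:-→d5:-→d6:-→d7:-→d8:-→d9:-→d10:-→d11:-→d12:-→d13:-→d14:-→d15:-→d16:-→d17:-→d18:-→d19:-→d20:H0→d21:-→d22:- -> H0

== LOOKUPS ==
["H1","H0","H0","H0"]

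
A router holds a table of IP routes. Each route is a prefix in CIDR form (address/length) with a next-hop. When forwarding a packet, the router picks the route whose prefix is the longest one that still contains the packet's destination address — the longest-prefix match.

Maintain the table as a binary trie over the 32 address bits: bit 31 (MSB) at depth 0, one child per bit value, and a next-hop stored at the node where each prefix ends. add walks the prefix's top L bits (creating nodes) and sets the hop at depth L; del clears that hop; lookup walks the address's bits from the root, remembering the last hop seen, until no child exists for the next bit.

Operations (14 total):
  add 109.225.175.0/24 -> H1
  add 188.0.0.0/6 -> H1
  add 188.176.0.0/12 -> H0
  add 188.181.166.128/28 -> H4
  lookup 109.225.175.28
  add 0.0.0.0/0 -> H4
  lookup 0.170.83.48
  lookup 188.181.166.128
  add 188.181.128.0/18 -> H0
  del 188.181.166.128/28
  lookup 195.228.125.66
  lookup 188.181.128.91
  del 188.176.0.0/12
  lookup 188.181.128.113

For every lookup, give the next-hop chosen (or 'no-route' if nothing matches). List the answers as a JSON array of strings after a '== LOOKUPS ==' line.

Trace:
  add 109.225.175.0/24 -> H1 at depth 24
  add 188.0.0.0/6 -> H1 at depth 6
  add 188.176.0.0/12 -> H0 at depth 12
  add 188.181.166.128/28 -> H4 at depth 28
  Q 109.225.175.28: descend 011011011110000110101111 ; hops seen [H1] ; pick H1
  add 0.0.0.0/0 -> H4 at depth 0
  Q 0.170.83.48: descend 0 ; hops seen [H4] ; pick H4
  Q 188.181.166.128: descend 1011110010110101101001101000 ; hops seen [H4,H1,H0,H4] ; pick H4
  add 188.181.128.0/18 -> H0 at depth 18
  - 188.181.166.128/28 clear@28
  Q 195.228.125.66: descend 1 ; hops seen [H4] ; pick H4
  Q 188.181.128.91: descend 101111001011010110 ; hops seen [H4,H1,H0,H0] ; pick H0
  - 188.176.0.0/12 clear@12
  Q 188.181.128.113: descend 101111001011010110 ; hops seen [H4,H1,H0] ; pick H0

== LOOKUPS ==
["H1","H4","H4","H4","H0","H0"]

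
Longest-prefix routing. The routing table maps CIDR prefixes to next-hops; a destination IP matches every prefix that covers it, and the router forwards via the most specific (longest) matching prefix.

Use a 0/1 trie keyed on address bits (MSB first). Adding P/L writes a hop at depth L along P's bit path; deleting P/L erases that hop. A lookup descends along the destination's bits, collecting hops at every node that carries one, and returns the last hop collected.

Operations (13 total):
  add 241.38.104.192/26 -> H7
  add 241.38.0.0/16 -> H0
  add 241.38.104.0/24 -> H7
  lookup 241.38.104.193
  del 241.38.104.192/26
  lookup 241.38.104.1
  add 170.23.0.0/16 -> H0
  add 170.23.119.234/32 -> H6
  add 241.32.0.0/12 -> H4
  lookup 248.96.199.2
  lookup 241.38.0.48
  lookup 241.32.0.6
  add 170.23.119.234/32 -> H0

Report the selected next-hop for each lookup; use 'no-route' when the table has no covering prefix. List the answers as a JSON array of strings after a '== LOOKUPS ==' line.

Trace:
  + 241.38.104.192/26 (H7) depth=26
  + 241.38.0.0/16 (H0) depth=16
  + 241.38.104.0/24 (H7) depth=24
  lookup 241.38.104.193: bits 11110001001001100110100011 walk d0:-→d1:-→d2:-→d3:-→d4:-→d5:-→d6:-→d7:-→d8:-→d9:-→d10:-→d11:-→d12:-→d13:-→d14:-→d15:-→d16:H0→d17:-→d18:-→d19:-→d20:-→d21:-→d22:-→d23:-→d24:H7→d25:-→d26:H7 -> H7
  - 241.38.104.192/26 clear@26
  lookup 241.38.104.1: bits 111100010010011001101000 walk d0:-→d1:-→d2:-→d3:-→d4:-→d5:-→d6:-→d7:-→d8:-→d9:-→d10:-→d11:-→d12:-→d13:-→d14:-→d15:-→d16:H0→d17:-→d18:-→d19:-→d20:-→d21:-→d22:-→d23:-→d24:H7 -> H7
  + 170.23.0.0/16 (H0) depth=16
  + 170.23.119.234/32 (H6) depth=32
  + 241.32.0.0/12 (H4) depth=12
  lookup 248.96.199.2: bits 1111 walk d0:-→d1:-→d2:-→d3:-→d4:- -> no-route
  lookup 241.38.0.48: bits 11110001001001100 walk d0:-→d1:-→d2:-→d3:-→d4:-→d5:-→d6:-→d7:-→d8:-→d9:-→d10:-→d11:-→d12:H4→d13:-→d14:-→d15:-→d16:H0→d17:- -> H0
  lookup 241.32.0.6: bits 1111000100100 walk d0:-→d1:-→d2:-→d3:-→d4:-→d5:-→d6:-→d7:-→d8:-→d9:-→d10:-→d11:-→d12:H4→d13:- -> H4
  + 170.23.119.234/32 (H0) depth=32

== LOOKUPS ==
["H7","H7","no-route","H0","H4"]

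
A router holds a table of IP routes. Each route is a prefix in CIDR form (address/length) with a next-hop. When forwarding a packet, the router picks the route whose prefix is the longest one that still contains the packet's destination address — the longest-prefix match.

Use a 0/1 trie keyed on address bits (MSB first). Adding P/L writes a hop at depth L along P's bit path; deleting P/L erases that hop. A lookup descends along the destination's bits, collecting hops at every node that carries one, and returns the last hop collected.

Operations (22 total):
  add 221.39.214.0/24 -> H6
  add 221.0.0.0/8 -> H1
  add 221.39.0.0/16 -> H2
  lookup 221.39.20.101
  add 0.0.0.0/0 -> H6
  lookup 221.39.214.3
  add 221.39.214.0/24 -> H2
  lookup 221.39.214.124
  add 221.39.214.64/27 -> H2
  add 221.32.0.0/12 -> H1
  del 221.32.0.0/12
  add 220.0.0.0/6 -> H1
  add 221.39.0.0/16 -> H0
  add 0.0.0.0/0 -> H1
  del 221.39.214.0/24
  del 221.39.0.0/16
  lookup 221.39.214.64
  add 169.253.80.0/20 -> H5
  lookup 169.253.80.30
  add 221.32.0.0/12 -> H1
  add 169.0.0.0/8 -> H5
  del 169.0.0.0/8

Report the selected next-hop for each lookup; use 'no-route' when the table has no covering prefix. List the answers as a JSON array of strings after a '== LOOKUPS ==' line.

Trace:
  add 221.39.214.0/24 -> H6 at depth 24
  add 221.0.0.0/8 -> H1 at depth 8
  add 221.39.0.0/16 -> H2 at depth 16
  Q 221.39.20.101: descend 1101110100100111 ; hops seen [H1,H2] ; pick H2
  add 0.0.0.0/0 -> H6 at depth 0
  Q 221.39.214.3: descend 110111010010011111010110 ; hops seen [H6,H1,H2,H6] ; pick H6
  add 221.39.214.0/24 -> H2 at depth 24
  Q 221.39.214.124: descend 110111010010011111010110 ; hops seen [H6,H1,H2,H2] ; pick H2
  add 221.39.214.64/27 -> H2 at depth 27
  add 221.32.0.0/12 -> H1 at depth 12
  del 221.32.0.0/12 (clear depth 12)
  add 220.0.0.0/6 -> H1 at depth 6
  add 221.39.0.0/16 -> H0 at depth 16
  add 0.0.0.0/0 -> H1 at depth 0
  del 221.39.214.0/24 (clear depth 24)
  del 221.39.0.0/16 (clear depth 16)
  Q 221.39.214.64: descend 110111010010011111010110010 ; hops seen [H1,H1,H1,H2] ; pick H2
  add 169.253.80.0/20 -> H5 at depth 20
  Q 169.253.80.30: descend 10101001111111010101 ; hops seen [H1,H5] ; pick H5
  add 221.32.0.0/12 -> H1 at depth 12
  add 169.0.0.0/8 -> H5 at depth 8
  del 169.0.0.0/8 (clear depth 8)

== LOOKUPS ==
["H2","H6","H2","H2","H5"]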